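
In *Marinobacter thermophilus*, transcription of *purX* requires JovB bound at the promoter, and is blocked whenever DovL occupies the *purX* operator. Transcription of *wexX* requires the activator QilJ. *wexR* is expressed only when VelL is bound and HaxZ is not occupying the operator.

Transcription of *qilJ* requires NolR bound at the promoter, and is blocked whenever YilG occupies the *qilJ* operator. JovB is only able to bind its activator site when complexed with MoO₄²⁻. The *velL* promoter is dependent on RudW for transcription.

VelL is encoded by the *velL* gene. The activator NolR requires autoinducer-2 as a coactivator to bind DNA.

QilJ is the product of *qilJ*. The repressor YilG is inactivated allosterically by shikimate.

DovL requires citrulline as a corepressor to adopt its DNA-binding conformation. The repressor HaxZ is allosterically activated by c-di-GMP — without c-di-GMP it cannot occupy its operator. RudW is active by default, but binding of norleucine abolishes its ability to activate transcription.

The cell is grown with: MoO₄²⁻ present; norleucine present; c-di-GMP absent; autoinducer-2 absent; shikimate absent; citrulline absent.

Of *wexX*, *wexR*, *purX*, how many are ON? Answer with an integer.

1

Autoinducer-2 is absent, so NolR is inactive.
Shikimate is absent, so YilG is active.
With repressor YilG bound, *qilJ* is not transcribed.
So QilJ is not produced.
Required activator QilJ is absent, so *wexX* is not transcribed.
→ *wexX* is OFF.
Norleucine is present, so RudW is inactive.
Required activator RudW is absent, so *velL* is not transcribed.
So VelL is not produced.
c-di-GMP is absent, so HaxZ is inactive.
Required activator VelL is absent, so *wexR* is not transcribed.
→ *wexR* is OFF.
Citrulline is absent, so DovL is inactive.
MoO₄²⁻ is present, so JovB is active.
No repressor is bound and JovB is active, so *purX* is transcribed.
→ *purX* is ON.
1 of the 3 genes is transcribed.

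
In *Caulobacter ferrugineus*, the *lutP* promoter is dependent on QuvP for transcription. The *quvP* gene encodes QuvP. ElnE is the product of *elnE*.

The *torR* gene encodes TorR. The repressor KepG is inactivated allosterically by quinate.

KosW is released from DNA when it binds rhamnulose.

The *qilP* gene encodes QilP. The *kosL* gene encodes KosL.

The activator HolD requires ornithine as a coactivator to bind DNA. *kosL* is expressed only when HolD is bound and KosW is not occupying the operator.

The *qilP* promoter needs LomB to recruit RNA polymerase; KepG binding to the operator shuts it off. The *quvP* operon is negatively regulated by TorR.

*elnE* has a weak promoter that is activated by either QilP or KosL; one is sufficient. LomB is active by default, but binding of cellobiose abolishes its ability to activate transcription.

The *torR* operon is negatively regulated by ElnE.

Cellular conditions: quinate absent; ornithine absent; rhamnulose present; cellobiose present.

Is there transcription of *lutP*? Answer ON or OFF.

OFF

Quinate is absent, so KepG is active.
Cellobiose is present, so LomB is inactive.
With repressor KepG bound, *qilP* is not transcribed.
So QilP is not produced.
Rhamnulose is present, so KosW is inactive.
Ornithine is absent, so HolD is inactive.
Required activator HolD is absent, so *kosL* is not transcribed.
So KosL is not produced.
No activator is available at the *elnE* promoter, so *elnE* is not transcribed.
So ElnE is not produced.
With no repressor bound, *torR* is transcribed.
So TorR is produced and active.
With repressor TorR bound, *quvP* is not transcribed.
So QuvP is not produced.
Required activator QuvP is absent, so *lutP* is not transcribed.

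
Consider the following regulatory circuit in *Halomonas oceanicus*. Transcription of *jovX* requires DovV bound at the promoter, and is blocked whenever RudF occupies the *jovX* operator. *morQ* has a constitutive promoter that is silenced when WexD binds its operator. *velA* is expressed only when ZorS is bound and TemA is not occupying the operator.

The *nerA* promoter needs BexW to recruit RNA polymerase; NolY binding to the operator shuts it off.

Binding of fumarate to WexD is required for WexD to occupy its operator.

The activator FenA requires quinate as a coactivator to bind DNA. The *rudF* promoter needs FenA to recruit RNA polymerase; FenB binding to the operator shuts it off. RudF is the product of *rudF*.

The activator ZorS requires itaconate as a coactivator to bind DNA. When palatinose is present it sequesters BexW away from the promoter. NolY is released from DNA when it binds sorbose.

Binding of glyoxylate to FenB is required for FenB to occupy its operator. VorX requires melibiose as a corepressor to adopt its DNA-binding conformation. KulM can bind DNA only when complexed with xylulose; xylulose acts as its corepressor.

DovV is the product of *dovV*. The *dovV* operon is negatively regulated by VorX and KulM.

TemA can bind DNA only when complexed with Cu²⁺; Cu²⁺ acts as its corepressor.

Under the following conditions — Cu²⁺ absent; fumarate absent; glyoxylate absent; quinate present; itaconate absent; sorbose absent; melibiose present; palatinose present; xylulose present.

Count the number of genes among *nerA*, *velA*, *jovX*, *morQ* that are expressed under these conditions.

1

Sorbose is absent, so NolY is active.
Palatinose is present, so BexW is inactive.
With repressor NolY bound, *nerA* is not transcribed.
→ *nerA* is OFF.
Cu²⁺ is absent, so TemA is inactive.
Itaconate is absent, so ZorS is inactive.
Required activator ZorS is absent, so *velA* is not transcribed.
→ *velA* is OFF.
Glyoxylate is absent, so FenB is inactive.
Quinate is present, so FenA is active.
No repressor is bound and FenA is active, so *rudF* is transcribed.
So RudF is produced and active.
Melibiose is present, so VorX is active.
Xylulose is present, so KulM is active.
With repressor VorX bound, *dovV* is not transcribed.
So DovV is not produced.
With repressor RudF bound, *jovX* is not transcribed.
→ *jovX* is OFF.
Fumarate is absent, so WexD is inactive.
With no repressor bound, *morQ* is transcribed.
→ *morQ* is ON.
1 of the 4 genes is transcribed.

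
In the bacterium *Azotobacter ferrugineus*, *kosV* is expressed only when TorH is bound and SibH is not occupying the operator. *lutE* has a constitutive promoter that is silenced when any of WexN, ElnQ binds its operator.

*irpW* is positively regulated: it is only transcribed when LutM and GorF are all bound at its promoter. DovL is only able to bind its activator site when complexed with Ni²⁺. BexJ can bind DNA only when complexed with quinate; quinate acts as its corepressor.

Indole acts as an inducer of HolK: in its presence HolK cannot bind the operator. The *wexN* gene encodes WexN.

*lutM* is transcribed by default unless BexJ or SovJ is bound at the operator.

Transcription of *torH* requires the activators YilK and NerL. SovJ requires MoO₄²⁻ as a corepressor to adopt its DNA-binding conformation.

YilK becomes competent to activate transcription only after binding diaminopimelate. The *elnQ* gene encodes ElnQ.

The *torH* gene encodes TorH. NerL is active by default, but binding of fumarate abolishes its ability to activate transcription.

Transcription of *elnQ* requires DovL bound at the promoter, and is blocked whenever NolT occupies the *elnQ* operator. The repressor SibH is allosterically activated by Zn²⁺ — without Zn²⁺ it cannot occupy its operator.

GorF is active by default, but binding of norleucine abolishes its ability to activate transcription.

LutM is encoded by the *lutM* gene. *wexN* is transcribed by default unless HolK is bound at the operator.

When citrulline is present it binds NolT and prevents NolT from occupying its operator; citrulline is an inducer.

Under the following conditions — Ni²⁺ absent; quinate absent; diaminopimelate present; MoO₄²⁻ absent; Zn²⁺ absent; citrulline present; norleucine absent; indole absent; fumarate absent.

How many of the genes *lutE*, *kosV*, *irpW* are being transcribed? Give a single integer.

Indole is absent, so HolK is active.
With repressor HolK bound, *wexN* is not transcribed.
So WexN is not produced.
Ni²⁺ is absent, so DovL is inactive.
Citrulline is present, so NolT is inactive.
Required activator DovL is absent, so *elnQ* is not transcribed.
So ElnQ is not produced.
With no repressor bound, *lutE* is transcribed.
→ *lutE* is ON.
Zn²⁺ is absent, so SibH is inactive.
Diaminopimelate is present, so YilK is active.
Fumarate is absent, so NerL is active.
No repressor is bound and YilK and NerL are active, so *torH* is transcribed.
So TorH is produced and active.
No repressor is bound and TorH is active, so *kosV* is transcribed.
→ *kosV* is ON.
Quinate is absent, so BexJ is inactive.
MoO₄²⁻ is absent, so SovJ is inactive.
With no repressor bound, *lutM* is transcribed.
So LutM is produced and active.
Norleucine is absent, so GorF is active.
No repressor is bound and LutM and GorF are active, so *irpW* is transcribed.
→ *irpW* is ON.
3 of the 3 genes are transcribed.

3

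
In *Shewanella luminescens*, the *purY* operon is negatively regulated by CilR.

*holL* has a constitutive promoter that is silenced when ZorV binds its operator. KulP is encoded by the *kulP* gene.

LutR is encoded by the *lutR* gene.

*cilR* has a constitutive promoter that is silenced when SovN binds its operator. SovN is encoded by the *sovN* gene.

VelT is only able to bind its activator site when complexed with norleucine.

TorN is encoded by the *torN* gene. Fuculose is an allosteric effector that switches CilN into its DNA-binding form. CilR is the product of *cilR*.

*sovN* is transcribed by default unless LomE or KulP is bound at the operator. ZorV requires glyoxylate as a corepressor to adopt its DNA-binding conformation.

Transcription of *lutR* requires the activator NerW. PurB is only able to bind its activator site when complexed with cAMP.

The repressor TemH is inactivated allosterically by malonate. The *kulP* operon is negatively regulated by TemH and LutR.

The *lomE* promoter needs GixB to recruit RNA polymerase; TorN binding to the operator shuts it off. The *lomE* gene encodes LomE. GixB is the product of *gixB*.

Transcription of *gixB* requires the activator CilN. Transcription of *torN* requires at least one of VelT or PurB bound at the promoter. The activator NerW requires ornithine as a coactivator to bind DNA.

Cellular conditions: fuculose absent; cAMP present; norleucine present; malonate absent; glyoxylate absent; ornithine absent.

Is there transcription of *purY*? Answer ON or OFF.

Fuculose is absent, so CilN is inactive.
Required activator CilN is absent, so *gixB* is not transcribed.
So GixB is not produced.
Norleucine is present, so VelT is active.
cAMP is present, so PurB is active.
Activator VelT is present, so *torN* is transcribed.
So TorN is produced and active.
With repressor TorN bound, *lomE* is not transcribed.
So LomE is not produced.
Malonate is absent, so TemH is active.
Ornithine is absent, so NerW is inactive.
Required activator NerW is absent, so *lutR* is not transcribed.
So LutR is not produced.
With repressor TemH bound, *kulP* is not transcribed.
So KulP is not produced.
With no repressor bound, *sovN* is transcribed.
So SovN is produced and active.
With repressor SovN bound, *cilR* is not transcribed.
So CilR is not produced.
With no repressor bound, *purY* is transcribed.

ON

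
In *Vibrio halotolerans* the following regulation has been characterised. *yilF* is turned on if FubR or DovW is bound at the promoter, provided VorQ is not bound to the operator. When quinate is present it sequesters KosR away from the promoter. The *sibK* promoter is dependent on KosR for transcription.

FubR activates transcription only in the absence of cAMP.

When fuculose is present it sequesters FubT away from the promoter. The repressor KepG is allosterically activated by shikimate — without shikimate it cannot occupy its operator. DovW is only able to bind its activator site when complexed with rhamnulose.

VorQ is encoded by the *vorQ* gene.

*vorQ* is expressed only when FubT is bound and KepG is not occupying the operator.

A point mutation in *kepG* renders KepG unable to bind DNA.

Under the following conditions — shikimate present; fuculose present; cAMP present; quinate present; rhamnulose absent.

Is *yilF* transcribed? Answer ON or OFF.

cAMP is present, so FubR is inactive.
Fuculose is present, so FubT is inactive.
KepG is non-functional in this strain, so it has no effect.
Required activator FubT is absent, so *vorQ* is not transcribed.
So VorQ is not produced.
Rhamnulose is absent, so DovW is inactive.
No activator is available at the *yilF* promoter, so *yilF* is not transcribed.

OFF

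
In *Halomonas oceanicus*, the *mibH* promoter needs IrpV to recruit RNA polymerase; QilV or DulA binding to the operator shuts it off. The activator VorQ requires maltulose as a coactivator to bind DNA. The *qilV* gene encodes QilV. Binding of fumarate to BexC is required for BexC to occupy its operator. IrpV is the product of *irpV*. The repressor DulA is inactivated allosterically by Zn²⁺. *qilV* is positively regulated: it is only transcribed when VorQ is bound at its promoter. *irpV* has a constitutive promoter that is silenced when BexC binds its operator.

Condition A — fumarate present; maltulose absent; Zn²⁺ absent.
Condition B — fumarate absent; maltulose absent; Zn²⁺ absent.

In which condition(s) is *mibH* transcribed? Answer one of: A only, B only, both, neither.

neither

Condition A:
Fumarate is present, so BexC is active.
With repressor BexC bound, *irpV* is not transcribed.
So IrpV is not produced.
Maltulose is absent, so VorQ is inactive.
Required activator VorQ is absent, so *qilV* is not transcribed.
So QilV is not produced.
Zn²⁺ is absent, so DulA is active.
With repressor DulA bound, *mibH* is not transcribed.
→ *mibH* is OFF in A.
Condition B:
Fumarate is absent, so BexC is inactive.
With no repressor bound, *irpV* is transcribed.
So IrpV is produced and active.
Maltulose is absent, so VorQ is inactive.
Required activator VorQ is absent, so *qilV* is not transcribed.
So QilV is not produced.
Zn²⁺ is absent, so DulA is active.
With repressor DulA bound, *mibH* is not transcribed.
→ *mibH* is OFF in B.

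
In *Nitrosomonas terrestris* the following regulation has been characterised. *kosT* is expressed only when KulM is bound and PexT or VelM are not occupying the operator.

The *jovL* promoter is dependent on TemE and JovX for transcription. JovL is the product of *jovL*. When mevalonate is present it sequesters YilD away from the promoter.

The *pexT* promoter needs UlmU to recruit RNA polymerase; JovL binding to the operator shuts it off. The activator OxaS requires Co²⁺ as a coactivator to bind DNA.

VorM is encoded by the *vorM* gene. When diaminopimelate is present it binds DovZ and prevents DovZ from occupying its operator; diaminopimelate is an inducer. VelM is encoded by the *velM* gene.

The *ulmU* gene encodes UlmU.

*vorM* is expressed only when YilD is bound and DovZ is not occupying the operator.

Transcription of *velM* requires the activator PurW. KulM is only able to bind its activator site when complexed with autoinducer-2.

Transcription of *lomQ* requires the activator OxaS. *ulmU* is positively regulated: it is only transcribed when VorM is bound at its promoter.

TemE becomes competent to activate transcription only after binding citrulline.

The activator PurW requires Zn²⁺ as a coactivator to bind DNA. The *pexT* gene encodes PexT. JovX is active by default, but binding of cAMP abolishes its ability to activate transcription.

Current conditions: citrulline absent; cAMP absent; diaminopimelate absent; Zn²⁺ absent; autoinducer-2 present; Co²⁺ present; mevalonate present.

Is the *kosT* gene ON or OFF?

Autoinducer-2 is present, so KulM is active.
Diaminopimelate is absent, so DovZ is active.
Mevalonate is present, so YilD is inactive.
With repressor DovZ bound, *vorM* is not transcribed.
So VorM is not produced.
Required activator VorM is absent, so *ulmU* is not transcribed.
So UlmU is not produced.
Citrulline is absent, so TemE is inactive.
cAMP is absent, so JovX is active.
Required activator TemE is absent, so *jovL* is not transcribed.
So JovL is not produced.
Required activator UlmU is absent, so *pexT* is not transcribed.
So PexT is not produced.
Zn²⁺ is absent, so PurW is inactive.
Required activator PurW is absent, so *velM* is not transcribed.
So VelM is not produced.
No repressor is bound and KulM is active, so *kosT* is transcribed.

ON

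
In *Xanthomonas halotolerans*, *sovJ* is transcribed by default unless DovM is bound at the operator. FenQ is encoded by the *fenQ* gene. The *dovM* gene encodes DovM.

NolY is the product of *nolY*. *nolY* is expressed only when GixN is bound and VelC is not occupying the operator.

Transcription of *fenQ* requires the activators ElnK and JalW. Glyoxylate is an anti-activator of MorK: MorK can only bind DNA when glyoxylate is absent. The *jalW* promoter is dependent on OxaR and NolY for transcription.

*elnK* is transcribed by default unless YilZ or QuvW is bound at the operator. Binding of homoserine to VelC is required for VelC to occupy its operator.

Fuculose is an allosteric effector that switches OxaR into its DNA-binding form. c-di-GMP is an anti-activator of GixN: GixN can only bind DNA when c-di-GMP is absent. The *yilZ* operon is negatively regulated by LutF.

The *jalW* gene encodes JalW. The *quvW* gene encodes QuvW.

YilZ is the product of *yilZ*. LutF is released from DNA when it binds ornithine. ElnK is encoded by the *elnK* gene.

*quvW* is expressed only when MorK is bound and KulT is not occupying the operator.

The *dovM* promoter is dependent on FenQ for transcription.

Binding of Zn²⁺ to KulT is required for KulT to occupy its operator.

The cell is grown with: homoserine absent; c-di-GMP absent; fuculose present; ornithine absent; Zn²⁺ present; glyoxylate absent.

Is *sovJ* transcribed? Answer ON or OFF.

OFF

Ornithine is absent, so LutF is active.
With repressor LutF bound, *yilZ* is not transcribed.
So YilZ is not produced.
Zn²⁺ is present, so KulT is active.
Glyoxylate is absent, so MorK is active.
With repressor KulT bound, *quvW* is not transcribed.
So QuvW is not produced.
With no repressor bound, *elnK* is transcribed.
So ElnK is produced and active.
Fuculose is present, so OxaR is active.
Homoserine is absent, so VelC is inactive.
c-di-GMP is absent, so GixN is active.
No repressor is bound and GixN is active, so *nolY* is transcribed.
So NolY is produced and active.
No repressor is bound and OxaR and NolY are active, so *jalW* is transcribed.
So JalW is produced and active.
No repressor is bound and ElnK and JalW are active, so *fenQ* is transcribed.
So FenQ is produced and active.
No repressor is bound and FenQ is active, so *dovM* is transcribed.
So DovM is produced and active.
With repressor DovM bound, *sovJ* is not transcribed.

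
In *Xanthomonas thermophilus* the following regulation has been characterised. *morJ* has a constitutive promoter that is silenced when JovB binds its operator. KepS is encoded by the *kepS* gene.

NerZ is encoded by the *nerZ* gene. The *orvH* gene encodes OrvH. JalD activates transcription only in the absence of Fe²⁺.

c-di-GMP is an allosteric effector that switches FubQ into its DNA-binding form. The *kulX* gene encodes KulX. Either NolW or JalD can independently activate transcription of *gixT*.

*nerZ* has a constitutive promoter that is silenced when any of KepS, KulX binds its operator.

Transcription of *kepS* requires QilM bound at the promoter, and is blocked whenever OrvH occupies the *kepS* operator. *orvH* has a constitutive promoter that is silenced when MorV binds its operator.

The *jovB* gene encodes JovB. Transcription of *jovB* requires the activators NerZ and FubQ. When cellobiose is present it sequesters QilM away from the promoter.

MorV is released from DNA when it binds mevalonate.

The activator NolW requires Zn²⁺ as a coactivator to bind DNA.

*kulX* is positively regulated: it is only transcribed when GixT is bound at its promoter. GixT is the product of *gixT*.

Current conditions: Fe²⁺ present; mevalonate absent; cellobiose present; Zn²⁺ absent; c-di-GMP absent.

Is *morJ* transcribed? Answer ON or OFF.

Mevalonate is absent, so MorV is active.
With repressor MorV bound, *orvH* is not transcribed.
So OrvH is not produced.
Cellobiose is present, so QilM is inactive.
Required activator QilM is absent, so *kepS* is not transcribed.
So KepS is not produced.
Zn²⁺ is absent, so NolW is inactive.
Fe²⁺ is present, so JalD is inactive.
No activator is available at the *gixT* promoter, so *gixT* is not transcribed.
So GixT is not produced.
Required activator GixT is absent, so *kulX* is not transcribed.
So KulX is not produced.
With no repressor bound, *nerZ* is transcribed.
So NerZ is produced and active.
c-di-GMP is absent, so FubQ is inactive.
Required activator FubQ is absent, so *jovB* is not transcribed.
So JovB is not produced.
With no repressor bound, *morJ* is transcribed.

ON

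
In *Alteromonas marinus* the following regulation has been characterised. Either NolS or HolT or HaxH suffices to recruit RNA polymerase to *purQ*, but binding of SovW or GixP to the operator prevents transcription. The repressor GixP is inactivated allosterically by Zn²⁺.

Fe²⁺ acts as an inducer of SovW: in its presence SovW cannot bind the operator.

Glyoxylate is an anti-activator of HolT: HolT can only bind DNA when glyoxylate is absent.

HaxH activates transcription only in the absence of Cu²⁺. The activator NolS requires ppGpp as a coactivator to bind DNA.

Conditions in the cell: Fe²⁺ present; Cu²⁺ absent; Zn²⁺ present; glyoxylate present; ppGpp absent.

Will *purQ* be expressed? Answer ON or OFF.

ON

Fe²⁺ is present, so SovW is inactive.
Zn²⁺ is present, so GixP is inactive.
ppGpp is absent, so NolS is inactive.
Glyoxylate is present, so HolT is inactive.
Cu²⁺ is absent, so HaxH is active.
Activator HaxH is present, so *purQ* is transcribed.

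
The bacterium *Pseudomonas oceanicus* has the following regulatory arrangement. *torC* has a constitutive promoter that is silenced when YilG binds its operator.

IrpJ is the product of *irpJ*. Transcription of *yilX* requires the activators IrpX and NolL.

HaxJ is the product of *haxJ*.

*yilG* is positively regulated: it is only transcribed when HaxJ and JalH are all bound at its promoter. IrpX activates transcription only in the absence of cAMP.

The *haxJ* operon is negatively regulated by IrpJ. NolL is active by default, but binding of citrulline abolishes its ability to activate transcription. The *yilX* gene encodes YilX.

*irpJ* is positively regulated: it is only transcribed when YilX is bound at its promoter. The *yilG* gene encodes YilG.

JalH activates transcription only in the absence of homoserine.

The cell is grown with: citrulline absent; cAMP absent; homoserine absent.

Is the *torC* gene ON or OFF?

ON

cAMP is absent, so IrpX is active.
Citrulline is absent, so NolL is active.
No repressor is bound and IrpX and NolL are active, so *yilX* is transcribed.
So YilX is produced and active.
No repressor is bound and YilX is active, so *irpJ* is transcribed.
So IrpJ is produced and active.
With repressor IrpJ bound, *haxJ* is not transcribed.
So HaxJ is not produced.
Homoserine is absent, so JalH is active.
Required activator HaxJ is absent, so *yilG* is not transcribed.
So YilG is not produced.
With no repressor bound, *torC* is transcribed.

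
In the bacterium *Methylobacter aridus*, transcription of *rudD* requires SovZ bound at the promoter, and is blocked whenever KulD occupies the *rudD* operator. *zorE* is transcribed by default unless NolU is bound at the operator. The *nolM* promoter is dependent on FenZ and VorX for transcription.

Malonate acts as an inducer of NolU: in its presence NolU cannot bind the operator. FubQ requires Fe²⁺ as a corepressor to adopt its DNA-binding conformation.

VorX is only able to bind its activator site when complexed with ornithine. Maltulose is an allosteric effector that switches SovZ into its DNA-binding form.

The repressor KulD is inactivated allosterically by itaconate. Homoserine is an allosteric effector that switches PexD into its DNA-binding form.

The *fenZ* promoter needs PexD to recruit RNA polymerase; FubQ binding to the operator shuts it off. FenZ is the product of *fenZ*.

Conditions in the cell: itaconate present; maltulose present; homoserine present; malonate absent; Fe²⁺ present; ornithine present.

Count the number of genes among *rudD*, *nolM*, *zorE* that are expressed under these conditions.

1

Maltulose is present, so SovZ is active.
Itaconate is present, so KulD is inactive.
No repressor is bound and SovZ is active, so *rudD* is transcribed.
→ *rudD* is ON.
Fe²⁺ is present, so FubQ is active.
Homoserine is present, so PexD is active.
With repressor FubQ bound, *fenZ* is not transcribed.
So FenZ is not produced.
Ornithine is present, so VorX is active.
Required activator FenZ is absent, so *nolM* is not transcribed.
→ *nolM* is OFF.
Malonate is absent, so NolU is active.
With repressor NolU bound, *zorE* is not transcribed.
→ *zorE* is OFF.
1 of the 3 genes is transcribed.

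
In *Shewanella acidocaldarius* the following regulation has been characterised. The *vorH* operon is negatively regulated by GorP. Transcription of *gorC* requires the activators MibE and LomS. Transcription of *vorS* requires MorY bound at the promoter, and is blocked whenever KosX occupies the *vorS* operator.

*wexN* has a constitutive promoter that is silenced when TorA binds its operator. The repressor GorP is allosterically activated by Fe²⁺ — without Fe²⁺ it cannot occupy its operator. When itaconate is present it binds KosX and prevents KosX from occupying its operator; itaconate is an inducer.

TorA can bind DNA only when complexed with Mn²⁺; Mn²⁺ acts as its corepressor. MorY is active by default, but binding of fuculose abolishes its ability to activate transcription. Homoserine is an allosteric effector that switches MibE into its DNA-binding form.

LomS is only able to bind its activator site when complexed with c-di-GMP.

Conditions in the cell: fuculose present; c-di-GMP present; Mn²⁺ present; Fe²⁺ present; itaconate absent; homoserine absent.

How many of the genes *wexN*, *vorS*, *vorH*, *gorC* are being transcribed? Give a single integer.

0

Mn²⁺ is present, so TorA is active.
With repressor TorA bound, *wexN* is not transcribed.
→ *wexN* is OFF.
Itaconate is absent, so KosX is active.
Fuculose is present, so MorY is inactive.
With repressor KosX bound, *vorS* is not transcribed.
→ *vorS* is OFF.
Fe²⁺ is present, so GorP is active.
With repressor GorP bound, *vorH* is not transcribed.
→ *vorH* is OFF.
Homoserine is absent, so MibE is inactive.
c-di-GMP is present, so LomS is active.
Required activator MibE is absent, so *gorC* is not transcribed.
→ *gorC* is OFF.
0 of the 4 genes are transcribed.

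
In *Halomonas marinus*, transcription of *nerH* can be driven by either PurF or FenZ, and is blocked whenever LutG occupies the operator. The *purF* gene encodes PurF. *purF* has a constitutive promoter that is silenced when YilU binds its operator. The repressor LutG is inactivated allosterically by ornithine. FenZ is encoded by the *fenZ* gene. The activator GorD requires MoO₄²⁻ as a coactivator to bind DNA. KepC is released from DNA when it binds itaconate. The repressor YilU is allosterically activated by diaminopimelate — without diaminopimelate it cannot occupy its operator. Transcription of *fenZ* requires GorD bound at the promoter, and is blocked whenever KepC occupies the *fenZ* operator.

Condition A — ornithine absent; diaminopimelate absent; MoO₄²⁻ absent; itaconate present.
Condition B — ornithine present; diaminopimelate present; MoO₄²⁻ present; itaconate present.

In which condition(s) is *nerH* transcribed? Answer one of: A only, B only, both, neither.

Condition A:
Ornithine is absent, so LutG is active.
Diaminopimelate is absent, so YilU is inactive.
With no repressor bound, *purF* is transcribed.
So PurF is produced and active.
MoO₄²⁻ is absent, so GorD is inactive.
Itaconate is present, so KepC is inactive.
Required activator GorD is absent, so *fenZ* is not transcribed.
So FenZ is not produced.
With repressor LutG bound, *nerH* is not transcribed.
→ *nerH* is OFF in A.
Condition B:
Ornithine is present, so LutG is inactive.
Diaminopimelate is present, so YilU is active.
With repressor YilU bound, *purF* is not transcribed.
So PurF is not produced.
MoO₄²⁻ is present, so GorD is active.
Itaconate is present, so KepC is inactive.
No repressor is bound and GorD is active, so *fenZ* is transcribed.
So FenZ is produced and active.
Activator FenZ is present, so *nerH* is transcribed.
→ *nerH* is ON in B.

B only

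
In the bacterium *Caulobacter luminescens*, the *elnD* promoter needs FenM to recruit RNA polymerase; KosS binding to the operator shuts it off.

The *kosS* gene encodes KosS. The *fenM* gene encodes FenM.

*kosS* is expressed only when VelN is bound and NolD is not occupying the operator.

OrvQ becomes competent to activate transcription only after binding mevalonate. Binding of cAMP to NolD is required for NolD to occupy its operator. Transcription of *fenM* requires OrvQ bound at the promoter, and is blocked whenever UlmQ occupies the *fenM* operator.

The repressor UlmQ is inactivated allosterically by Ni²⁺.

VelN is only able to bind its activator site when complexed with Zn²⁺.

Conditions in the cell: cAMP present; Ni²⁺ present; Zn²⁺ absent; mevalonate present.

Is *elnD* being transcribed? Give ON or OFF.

Mevalonate is present, so OrvQ is active.
Ni²⁺ is present, so UlmQ is inactive.
No repressor is bound and OrvQ is active, so *fenM* is transcribed.
So FenM is produced and active.
Zn²⁺ is absent, so VelN is inactive.
cAMP is present, so NolD is active.
With repressor NolD bound, *kosS* is not transcribed.
So KosS is not produced.
No repressor is bound and FenM is active, so *elnD* is transcribed.

ON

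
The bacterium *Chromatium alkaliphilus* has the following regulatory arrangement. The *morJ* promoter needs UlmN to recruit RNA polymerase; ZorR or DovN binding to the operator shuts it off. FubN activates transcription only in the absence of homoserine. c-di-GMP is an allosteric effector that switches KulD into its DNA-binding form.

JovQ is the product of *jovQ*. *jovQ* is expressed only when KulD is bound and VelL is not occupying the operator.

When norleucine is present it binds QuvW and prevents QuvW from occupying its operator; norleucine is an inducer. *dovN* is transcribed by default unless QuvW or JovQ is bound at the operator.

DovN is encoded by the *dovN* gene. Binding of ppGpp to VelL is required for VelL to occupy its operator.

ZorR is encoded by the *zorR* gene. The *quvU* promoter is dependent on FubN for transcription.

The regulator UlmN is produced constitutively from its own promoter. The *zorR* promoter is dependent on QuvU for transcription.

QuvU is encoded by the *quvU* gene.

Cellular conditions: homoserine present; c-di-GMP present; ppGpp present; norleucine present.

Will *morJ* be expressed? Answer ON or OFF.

OFF

Homoserine is present, so FubN is inactive.
Required activator FubN is absent, so *quvU* is not transcribed.
So QuvU is not produced.
Required activator QuvU is absent, so *zorR* is not transcribed.
So ZorR is not produced.
Norleucine is present, so QuvW is inactive.
c-di-GMP is present, so KulD is active.
ppGpp is present, so VelL is active.
With repressor VelL bound, *jovQ* is not transcribed.
So JovQ is not produced.
With no repressor bound, *dovN* is transcribed.
So DovN is produced and active.
UlmN is produced constitutively and is active.
With repressor DovN bound, *morJ* is not transcribed.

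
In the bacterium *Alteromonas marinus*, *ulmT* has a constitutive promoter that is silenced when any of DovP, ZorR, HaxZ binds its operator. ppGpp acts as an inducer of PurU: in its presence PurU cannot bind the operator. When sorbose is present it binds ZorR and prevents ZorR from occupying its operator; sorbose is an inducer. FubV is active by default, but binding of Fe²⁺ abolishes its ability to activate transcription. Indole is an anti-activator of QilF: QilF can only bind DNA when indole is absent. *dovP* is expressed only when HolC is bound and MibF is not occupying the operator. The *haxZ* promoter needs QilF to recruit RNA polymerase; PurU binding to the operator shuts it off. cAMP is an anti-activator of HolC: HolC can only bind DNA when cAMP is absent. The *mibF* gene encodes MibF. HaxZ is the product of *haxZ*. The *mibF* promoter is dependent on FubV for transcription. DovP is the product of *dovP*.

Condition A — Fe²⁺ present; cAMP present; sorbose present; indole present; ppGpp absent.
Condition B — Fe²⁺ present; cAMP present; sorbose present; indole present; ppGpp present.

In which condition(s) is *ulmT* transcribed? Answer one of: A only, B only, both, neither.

Condition A:
Fe²⁺ is present, so FubV is inactive.
Required activator FubV is absent, so *mibF* is not transcribed.
So MibF is not produced.
cAMP is present, so HolC is inactive.
Required activator HolC is absent, so *dovP* is not transcribed.
So DovP is not produced.
Sorbose is present, so ZorR is inactive.
Indole is present, so QilF is inactive.
ppGpp is absent, so PurU is active.
With repressor PurU bound, *haxZ* is not transcribed.
So HaxZ is not produced.
With no repressor bound, *ulmT* is transcribed.
→ *ulmT* is ON in A.
Condition B:
Fe²⁺ is present, so FubV is inactive.
Required activator FubV is absent, so *mibF* is not transcribed.
So MibF is not produced.
cAMP is present, so HolC is inactive.
Required activator HolC is absent, so *dovP* is not transcribed.
So DovP is not produced.
Sorbose is present, so ZorR is inactive.
Indole is present, so QilF is inactive.
ppGpp is present, so PurU is inactive.
Required activator QilF is absent, so *haxZ* is not transcribed.
So HaxZ is not produced.
With no repressor bound, *ulmT* is transcribed.
→ *ulmT* is ON in B.

both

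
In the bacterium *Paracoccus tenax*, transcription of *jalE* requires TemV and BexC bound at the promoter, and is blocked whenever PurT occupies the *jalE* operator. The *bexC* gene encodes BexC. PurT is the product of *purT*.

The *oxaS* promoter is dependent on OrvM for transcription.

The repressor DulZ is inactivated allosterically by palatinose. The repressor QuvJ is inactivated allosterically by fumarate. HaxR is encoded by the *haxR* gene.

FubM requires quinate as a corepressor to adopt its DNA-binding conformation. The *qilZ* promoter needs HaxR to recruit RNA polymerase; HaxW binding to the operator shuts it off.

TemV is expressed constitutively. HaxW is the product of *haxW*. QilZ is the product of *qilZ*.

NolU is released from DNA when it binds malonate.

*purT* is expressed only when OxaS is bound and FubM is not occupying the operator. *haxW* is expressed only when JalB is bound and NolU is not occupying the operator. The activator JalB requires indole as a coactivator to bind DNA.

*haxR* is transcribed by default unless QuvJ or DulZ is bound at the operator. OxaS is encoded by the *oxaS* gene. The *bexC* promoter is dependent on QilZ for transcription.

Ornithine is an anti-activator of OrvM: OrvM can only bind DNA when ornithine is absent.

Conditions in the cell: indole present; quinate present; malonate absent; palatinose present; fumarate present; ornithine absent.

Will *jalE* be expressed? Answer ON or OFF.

Ornithine is absent, so OrvM is active.
No repressor is bound and OrvM is active, so *oxaS* is transcribed.
So OxaS is produced and active.
Quinate is present, so FubM is active.
With repressor FubM bound, *purT* is not transcribed.
So PurT is not produced.
TemV is produced constitutively and is active.
Fumarate is present, so QuvJ is inactive.
Palatinose is present, so DulZ is inactive.
With no repressor bound, *haxR* is transcribed.
So HaxR is produced and active.
Malonate is absent, so NolU is active.
Indole is present, so JalB is active.
With repressor NolU bound, *haxW* is not transcribed.
So HaxW is not produced.
No repressor is bound and HaxR is active, so *qilZ* is transcribed.
So QilZ is produced and active.
No repressor is bound and QilZ is active, so *bexC* is transcribed.
So BexC is produced and active.
No repressor is bound and TemV and BexC are active, so *jalE* is transcribed.

ON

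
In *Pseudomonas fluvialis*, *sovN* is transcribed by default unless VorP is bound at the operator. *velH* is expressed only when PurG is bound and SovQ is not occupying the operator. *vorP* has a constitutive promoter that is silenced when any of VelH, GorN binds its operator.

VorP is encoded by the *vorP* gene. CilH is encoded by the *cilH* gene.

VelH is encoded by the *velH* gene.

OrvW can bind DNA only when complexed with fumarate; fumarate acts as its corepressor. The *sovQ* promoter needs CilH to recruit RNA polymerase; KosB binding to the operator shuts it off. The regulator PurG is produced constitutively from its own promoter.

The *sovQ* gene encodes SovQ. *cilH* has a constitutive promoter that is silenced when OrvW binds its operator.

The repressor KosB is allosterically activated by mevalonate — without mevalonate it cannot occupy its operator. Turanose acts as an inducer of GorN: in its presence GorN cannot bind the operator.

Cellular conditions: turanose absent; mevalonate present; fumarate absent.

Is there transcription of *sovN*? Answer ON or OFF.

ON

Fumarate is absent, so OrvW is inactive.
With no repressor bound, *cilH* is transcribed.
So CilH is produced and active.
Mevalonate is present, so KosB is active.
With repressor KosB bound, *sovQ* is not transcribed.
So SovQ is not produced.
PurG is produced constitutively and is active.
No repressor is bound and PurG is active, so *velH* is transcribed.
So VelH is produced and active.
Turanose is absent, so GorN is active.
With repressor VelH bound, *vorP* is not transcribed.
So VorP is not produced.
With no repressor bound, *sovN* is transcribed.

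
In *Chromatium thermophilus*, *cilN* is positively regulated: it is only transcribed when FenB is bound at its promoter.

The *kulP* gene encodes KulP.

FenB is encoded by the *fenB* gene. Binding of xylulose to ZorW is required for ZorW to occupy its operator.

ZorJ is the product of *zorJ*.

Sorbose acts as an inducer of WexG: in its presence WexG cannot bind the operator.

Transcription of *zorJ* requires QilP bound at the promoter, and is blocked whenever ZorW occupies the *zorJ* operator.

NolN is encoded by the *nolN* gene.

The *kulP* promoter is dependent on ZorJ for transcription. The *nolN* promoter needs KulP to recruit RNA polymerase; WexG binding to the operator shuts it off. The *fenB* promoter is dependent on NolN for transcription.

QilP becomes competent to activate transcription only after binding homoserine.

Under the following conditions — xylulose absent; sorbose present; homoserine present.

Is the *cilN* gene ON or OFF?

Xylulose is absent, so ZorW is inactive.
Homoserine is present, so QilP is active.
No repressor is bound and QilP is active, so *zorJ* is transcribed.
So ZorJ is produced and active.
No repressor is bound and ZorJ is active, so *kulP* is transcribed.
So KulP is produced and active.
Sorbose is present, so WexG is inactive.
No repressor is bound and KulP is active, so *nolN* is transcribed.
So NolN is produced and active.
No repressor is bound and NolN is active, so *fenB* is transcribed.
So FenB is produced and active.
No repressor is bound and FenB is active, so *cilN* is transcribed.

ON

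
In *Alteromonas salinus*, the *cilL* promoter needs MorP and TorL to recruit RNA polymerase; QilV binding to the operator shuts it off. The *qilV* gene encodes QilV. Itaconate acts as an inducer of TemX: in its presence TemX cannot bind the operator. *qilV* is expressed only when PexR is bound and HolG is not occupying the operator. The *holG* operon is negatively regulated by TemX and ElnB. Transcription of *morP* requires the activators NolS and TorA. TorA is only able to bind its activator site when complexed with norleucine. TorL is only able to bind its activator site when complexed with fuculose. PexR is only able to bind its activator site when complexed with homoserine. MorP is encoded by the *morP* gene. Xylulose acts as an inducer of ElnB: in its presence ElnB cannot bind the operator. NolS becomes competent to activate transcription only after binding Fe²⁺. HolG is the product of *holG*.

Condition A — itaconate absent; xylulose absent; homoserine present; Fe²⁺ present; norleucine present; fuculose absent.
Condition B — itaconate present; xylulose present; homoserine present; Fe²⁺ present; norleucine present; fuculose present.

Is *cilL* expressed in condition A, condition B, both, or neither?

Condition A:
Itaconate is absent, so TemX is active.
Xylulose is absent, so ElnB is active.
With repressor TemX bound, *holG* is not transcribed.
So HolG is not produced.
Homoserine is present, so PexR is active.
No repressor is bound and PexR is active, so *qilV* is transcribed.
So QilV is produced and active.
Fe²⁺ is present, so NolS is active.
Norleucine is present, so TorA is active.
No repressor is bound and NolS and TorA are active, so *morP* is transcribed.
So MorP is produced and active.
Fuculose is absent, so TorL is inactive.
With repressor QilV bound, *cilL* is not transcribed.
→ *cilL* is OFF in A.
Condition B:
Itaconate is present, so TemX is inactive.
Xylulose is present, so ElnB is inactive.
With no repressor bound, *holG* is transcribed.
So HolG is produced and active.
Homoserine is present, so PexR is active.
With repressor HolG bound, *qilV* is not transcribed.
So QilV is not produced.
Fe²⁺ is present, so NolS is active.
Norleucine is present, so TorA is active.
No repressor is bound and NolS and TorA are active, so *morP* is transcribed.
So MorP is produced and active.
Fuculose is present, so TorL is active.
No repressor is bound and MorP and TorL are active, so *cilL* is transcribed.
→ *cilL* is ON in B.

B only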